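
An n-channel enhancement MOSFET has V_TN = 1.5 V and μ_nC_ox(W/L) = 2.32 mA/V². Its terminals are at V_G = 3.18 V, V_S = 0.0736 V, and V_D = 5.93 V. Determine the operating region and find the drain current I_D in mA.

Saturation; I_D = 2.99 mA

V_GS = V_G − V_S = 3.18 − 0.0736 = 3.11 V; V_DS = V_D − V_S = 5.93 − 0.0736 = 5.86 V.
V_ov = V_GS − V_TN = 3.11 − 1.5 = 1.61 V.
Since V_DS = 5.86 V ≥ V_ov = 1.61 V, the device is in saturation.
I_D = ½ k_n V_ov² = 0.5 × 2.32 × 1.61² = 2.99 mA.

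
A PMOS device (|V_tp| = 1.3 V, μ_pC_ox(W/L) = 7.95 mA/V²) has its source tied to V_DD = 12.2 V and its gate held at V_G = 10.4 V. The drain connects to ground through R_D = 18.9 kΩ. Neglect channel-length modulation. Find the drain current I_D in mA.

V_SG = V_DD − V_G = 12.2 − 10.4 = 1.8 V, so V_ov = 1.8 − 1.3 = 0.5 V.
Assume saturation: I_D = ½ k_p V_ov² = 0.5 × 7.95 × 0.5² = 0.994 mA, giving V_SD = V_DD − I_D R_D = 12.2 − 0.994 × 18.9 = -6.58 V.
But -6.58 V < V_ov = 0.5 V, so the device is actually in triode.
In triode I_D = k_p[V_ov V_SD − ½ V_SD²] and I_D = (V_DD − V_SD)/R_D. Equating: 75.1 V_SD² − 76.13 V_SD + 12.2 = 0, giving V_SD = 0.2 V (the root below V_ov).
I_D = (12.2 − 0.2) / 18.9 = 0.635 mA.

I_D = 0.635 mA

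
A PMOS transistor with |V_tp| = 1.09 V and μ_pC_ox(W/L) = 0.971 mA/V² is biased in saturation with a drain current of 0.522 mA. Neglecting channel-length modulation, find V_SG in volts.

In saturation I_D = ½ k_p (V_SG − |V_tp|)², so V_SG − |V_tp| = √(2 I_D / k_p) = √(2 × 0.522 / 0.971) = 1.04 V.
V_SG = 1.09 + 1.04 = 2.13 V.

V_SG = 2.13 V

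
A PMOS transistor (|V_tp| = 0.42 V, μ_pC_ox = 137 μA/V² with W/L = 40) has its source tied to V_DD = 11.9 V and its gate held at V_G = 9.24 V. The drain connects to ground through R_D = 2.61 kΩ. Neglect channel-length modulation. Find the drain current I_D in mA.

I_D = 4.41 mA

V_SG = V_DD − V_G = 11.9 − 9.24 = 2.66 V, so V_ov = 2.66 − 0.42 = 2.24 V.
k_p = μ_pC_ox · (W/L) = 5.48 mA/V².
Assume saturation: I_D = ½ k_p V_ov² = 0.5 × 5.48 × 2.24² = 13.7 mA, giving V_SD = V_DD − I_D R_D = 11.9 − 13.7 × 2.61 = -24 V.
But -24 V < V_ov = 2.24 V, so the device is actually in triode.
In triode I_D = k_p[V_ov V_SD − ½ V_SD²] and I_D = (V_DD − V_SD)/R_D. Equating: 7.15 V_SD² − 33.04 V_SD + 11.9 = 0, giving V_SD = 0.394 V (the root below V_ov).
I_D = (11.9 − 0.394) / 2.61 = 4.41 mA.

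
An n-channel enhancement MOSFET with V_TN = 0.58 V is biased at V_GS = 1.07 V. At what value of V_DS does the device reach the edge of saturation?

V_DS,sat = 0.490 V

The boundary between triode and saturation is V_DS = V_GS − V_TN = V_ov.
V_ov = 1.07 − 0.58 = 0.49 V.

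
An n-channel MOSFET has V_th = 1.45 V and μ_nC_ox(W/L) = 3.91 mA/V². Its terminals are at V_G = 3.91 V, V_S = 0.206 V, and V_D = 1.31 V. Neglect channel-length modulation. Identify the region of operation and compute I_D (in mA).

V_GS = V_G − V_S = 3.91 − 0.206 = 3.7 V; V_DS = V_D − V_S = 1.31 − 0.206 = 1.1 V.
V_ov = V_GS − V_th = 3.7 − 1.45 = 2.25 V.
Since V_DS = 1.1 V < V_ov = 2.25 V, the device is in the triode region.
I_D = k_n [V_ov · V_DS − ½ V_DS²] = 3.91 × [2.25 × 1.1 − 0.5 × 1.1²] = 7.35 mA.

Triode; I_D = 7.35 mA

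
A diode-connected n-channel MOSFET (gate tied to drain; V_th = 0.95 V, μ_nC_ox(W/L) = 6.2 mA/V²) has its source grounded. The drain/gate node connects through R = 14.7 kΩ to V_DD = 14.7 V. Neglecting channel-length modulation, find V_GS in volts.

V_GS = 1.49 V

With gate tied to drain, V_GS = V_DS ≥ V_GS − V_th, so the device is in saturation.
KCL at the drain: ½ k_n (V_GS − V_th)² = (V_DD − V_GS)/R.
Let x = V_GS − 0.95. Then 45.6 x² + x − 13.75 = 0, giving x = 0.538 V (positive root), so V_GS = 1.49 V.
I_D = (V_DD − V_GS)/R = (14.7 − 1.49) / 14.7 = 0.899 mA.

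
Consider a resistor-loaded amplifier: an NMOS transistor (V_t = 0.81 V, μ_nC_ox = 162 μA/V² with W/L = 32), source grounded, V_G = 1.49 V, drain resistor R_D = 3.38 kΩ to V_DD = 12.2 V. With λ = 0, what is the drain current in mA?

V_GS = V_G = 1.49 V, so V_ov = 1.49 − 0.81 = 0.68 V.
k_n = μ_nC_ox · (W/L) = 5.184 mA/V².
Assume saturation: I_D = ½ k_n V_ov² = 0.5 × 5.184 × 0.68² = 1.2 mA, giving V_DS = V_DD − I_D R_D = 12.2 − 1.2 × 3.38 = 8.15 V.
V_DS = 8.15 V ≥ V_ov = 0.68 V, confirming saturation.

I_D = 1.20 mA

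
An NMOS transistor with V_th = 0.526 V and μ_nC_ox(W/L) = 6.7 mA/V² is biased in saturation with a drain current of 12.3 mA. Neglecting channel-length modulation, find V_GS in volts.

V_GS = 2.44 V

In saturation I_D = ½ k_n (V_GS − V_th)², so V_GS − V_th = √(2 I_D / k_n) = √(2 × 12.3 / 6.7) = 1.92 V.
V_GS = 0.526 + 1.92 = 2.44 V.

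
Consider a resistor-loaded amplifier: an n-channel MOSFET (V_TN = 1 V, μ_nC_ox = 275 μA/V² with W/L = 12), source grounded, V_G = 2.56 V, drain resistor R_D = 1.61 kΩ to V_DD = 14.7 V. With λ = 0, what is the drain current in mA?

V_GS = V_G = 2.56 V, so V_ov = 2.56 − 1 = 1.56 V.
k_n = μ_nC_ox · (W/L) = 3.3 mA/V².
Assume saturation: I_D = ½ k_n V_ov² = 0.5 × 3.3 × 1.56² = 4.02 mA, giving V_DS = V_DD − I_D R_D = 14.7 − 4.02 × 1.61 = 8.24 V.
V_DS = 8.24 V ≥ V_ov = 1.56 V, confirming saturation.

I_D = 4.02 mA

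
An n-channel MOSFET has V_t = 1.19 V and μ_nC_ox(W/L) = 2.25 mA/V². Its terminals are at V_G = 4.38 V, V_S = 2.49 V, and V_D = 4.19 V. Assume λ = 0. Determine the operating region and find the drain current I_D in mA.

Saturation; I_D = 0.551 mA

V_GS = V_G − V_S = 4.38 − 2.49 = 1.89 V; V_DS = V_D − V_S = 4.19 − 2.49 = 1.7 V.
V_ov = V_GS − V_t = 1.89 − 1.19 = 0.7 V.
Since V_DS = 1.7 V ≥ V_ov = 0.7 V, the device is in saturation.
I_D = ½ k_n V_ov² = 0.5 × 2.25 × 0.7² = 0.551 mA.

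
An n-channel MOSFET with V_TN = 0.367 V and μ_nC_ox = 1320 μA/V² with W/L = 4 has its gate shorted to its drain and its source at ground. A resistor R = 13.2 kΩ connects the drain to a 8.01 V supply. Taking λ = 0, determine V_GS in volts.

With gate tied to drain, V_GS = V_DS ≥ V_GS − V_TN, so the device is in saturation.
k_n = μ_nC_ox · (W/L) = 5.28 mA/V².
KCL at the drain: ½ k_n (V_GS − V_TN)² = (V_DD − V_GS)/R.
Let x = V_GS − 0.367. Then 34.8 x² + x − 7.643 = 0, giving x = 0.454 V (positive root), so V_GS = 0.821 V.
I_D = (V_DD − V_GS)/R = (8.01 − 0.821) / 13.2 = 0.545 mA.

V_GS = 0.821 V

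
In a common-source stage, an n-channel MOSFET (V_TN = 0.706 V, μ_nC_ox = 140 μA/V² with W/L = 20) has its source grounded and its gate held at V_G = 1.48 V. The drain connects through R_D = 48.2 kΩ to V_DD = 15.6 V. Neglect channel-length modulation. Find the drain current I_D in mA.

V_GS = V_G = 1.48 V, so V_ov = 1.48 − 0.706 = 0.774 V.
k_n = μ_nC_ox · (W/L) = 2.8 mA/V².
Assume saturation: I_D = ½ k_n V_ov² = 0.5 × 2.8 × 0.774² = 0.839 mA, giving V_DS = V_DD − I_D R_D = 15.6 − 0.839 × 48.2 = -24.8 V.
But -24.8 V < V_ov = 0.774 V, so the device is actually in triode.
In triode I_D = k_n[V_ov V_DS − ½ V_DS²] and I_D = (V_DD − V_DS)/R_D. Equating: 67.5 V_DS² − 105.5 V_DS + 15.6 = 0, giving V_DS = 0.165 V (the root below V_ov).
I_D = (15.6 − 0.165) / 48.2 = 0.32 mA.

I_D = 0.320 mA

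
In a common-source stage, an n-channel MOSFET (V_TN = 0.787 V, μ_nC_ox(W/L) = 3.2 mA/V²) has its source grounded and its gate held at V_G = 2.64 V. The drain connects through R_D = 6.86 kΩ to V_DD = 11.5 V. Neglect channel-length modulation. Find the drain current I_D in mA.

V_GS = V_G = 2.64 V, so V_ov = 2.64 − 0.787 = 1.85 V.
Assume saturation: I_D = ½ k_n V_ov² = 0.5 × 3.2 × 1.85² = 5.49 mA, giving V_DS = V_DD − I_D R_D = 11.5 − 5.49 × 6.86 = -26.2 V.
But -26.2 V < V_ov = 1.85 V, so the device is actually in triode.
In triode I_D = k_n[V_ov V_DS − ½ V_DS²] and I_D = (V_DD − V_DS)/R_D. Equating: 11 V_DS² − 41.68 V_DS + 11.5 = 0, giving V_DS = 0.3 V (the root below V_ov).
I_D = (11.5 − 0.3) / 6.86 = 1.63 mA.

I_D = 1.63 mA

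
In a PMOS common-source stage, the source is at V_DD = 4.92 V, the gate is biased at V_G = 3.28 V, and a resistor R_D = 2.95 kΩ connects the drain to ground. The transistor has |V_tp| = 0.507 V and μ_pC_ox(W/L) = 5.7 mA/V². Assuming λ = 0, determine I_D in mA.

I_D = 1.57 mA

V_SG = V_DD − V_G = 4.92 − 3.28 = 1.64 V, so V_ov = 1.64 − 0.507 = 1.13 V.
Assume saturation: I_D = ½ k_p V_ov² = 0.5 × 5.7 × 1.13² = 3.66 mA, giving V_SD = V_DD − I_D R_D = 4.92 − 3.66 × 2.95 = -5.87 V.
But -5.87 V < V_ov = 1.13 V, so the device is actually in triode.
In triode I_D = k_p[V_ov V_SD − ½ V_SD²] and I_D = (V_DD − V_SD)/R_D. Equating: 8.41 V_SD² − 20.05 V_SD + 4.92 = 0, giving V_SD = 0.278 V (the root below V_ov).
I_D = (4.92 − 0.278) / 2.95 = 1.57 mA.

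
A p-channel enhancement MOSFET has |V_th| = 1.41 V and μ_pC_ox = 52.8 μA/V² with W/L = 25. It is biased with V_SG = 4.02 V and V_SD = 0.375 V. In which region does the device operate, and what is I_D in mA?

k_p = μ_pC_ox · (W/L) = 1.32 mA/V².
V_ov = V_SG − |V_th| = 4.02 − 1.41 = 2.61 V.
Since V_SD = 0.375 V < V_ov = 2.61 V, the device is in the triode region.
I_D = k_p [V_ov · V_SD − ½ V_SD²] = 1.32 × [2.61 × 0.375 − 0.5 × 0.375²] = 1.2 mA.

Triode; I_D = 1.20 mA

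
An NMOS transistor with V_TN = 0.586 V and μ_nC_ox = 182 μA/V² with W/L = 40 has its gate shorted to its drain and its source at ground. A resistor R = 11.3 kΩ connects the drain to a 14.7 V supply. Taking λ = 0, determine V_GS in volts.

With gate tied to drain, V_GS = V_DS ≥ V_GS − V_TN, so the device is in saturation.
k_n = μ_nC_ox · (W/L) = 7.28 mA/V².
KCL at the drain: ½ k_n (V_GS − V_TN)² = (V_DD − V_GS)/R.
Let x = V_GS − 0.586. Then 41.1 x² + x − 14.11 = 0, giving x = 0.574 V (positive root), so V_GS = 1.16 V.
I_D = (V_DD − V_GS)/R = (14.7 − 1.16) / 11.3 = 1.2 mA.

V_GS = 1.16 V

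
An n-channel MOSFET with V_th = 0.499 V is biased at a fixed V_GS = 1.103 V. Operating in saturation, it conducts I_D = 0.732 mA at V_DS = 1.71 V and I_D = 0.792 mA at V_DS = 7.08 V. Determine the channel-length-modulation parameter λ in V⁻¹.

With V_GS fixed, I_D ∝ (1 + λ V_DS) in saturation, so I_D2/I_D1 = (1 + λ V_DS2)/(1 + λ V_DS1).
0.792/0.732 = 1.082 = (1 + 7.08 λ)/(1 + 1.71 λ).
Solving: λ (I_D1 V_DS2 − I_D2 V_DS1) = I_D2 − I_D1, so λ = (0.792 − 0.732) / (0.732 × 7.08 − 0.792 × 1.71) = 0.06 / 3.83 = 0.0157 V⁻¹.

λ = 0.0157 V⁻¹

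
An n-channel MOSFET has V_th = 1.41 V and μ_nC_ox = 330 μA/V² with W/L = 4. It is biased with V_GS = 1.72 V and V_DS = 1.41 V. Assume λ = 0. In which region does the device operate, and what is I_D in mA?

k_n = μ_nC_ox · (W/L) = 1.32 mA/V².
V_ov = V_GS − V_th = 1.72 − 1.41 = 0.31 V.
Since V_DS = 1.41 V ≥ V_ov = 0.31 V, the device is in saturation.
I_D = ½ k_n V_ov² = 0.5 × 1.32 × 0.31² = 0.0634 mA.

Saturation; I_D = 0.0634 mA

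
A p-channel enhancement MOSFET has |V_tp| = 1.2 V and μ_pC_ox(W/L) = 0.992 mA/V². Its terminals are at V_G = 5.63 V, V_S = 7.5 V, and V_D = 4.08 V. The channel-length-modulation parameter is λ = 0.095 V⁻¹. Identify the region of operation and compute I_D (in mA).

Saturation; I_D = 0.295 mA

V_SG = V_S − V_G = 7.5 − 5.63 = 1.87 V; V_SD = V_S − V_D = 7.5 − 4.08 = 3.42 V.
V_ov = V_SG − |V_tp| = 1.87 − 1.2 = 0.67 V.
Since V_SD = 3.42 V ≥ V_ov = 0.67 V, the device is in saturation.
I_D = ½ k_p V_ov² (1 + λ V_SD) = 0.5 × 0.992 × 0.67² × (1 + 0.095 × 3.42) = 0.295 mA.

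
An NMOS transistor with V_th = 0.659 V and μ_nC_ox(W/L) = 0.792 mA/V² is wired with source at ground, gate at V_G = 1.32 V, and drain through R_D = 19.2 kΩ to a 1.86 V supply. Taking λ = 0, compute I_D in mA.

I_D = 0.0868 mA

V_GS = V_G = 1.32 V, so V_ov = 1.32 − 0.659 = 0.661 V.
Assume saturation: I_D = ½ k_n V_ov² = 0.5 × 0.792 × 0.661² = 0.173 mA, giving V_DS = V_DD − I_D R_D = 1.86 − 0.173 × 19.2 = -1.46 V.
But -1.46 V < V_ov = 0.661 V, so the device is actually in triode.
In triode I_D = k_n[V_ov V_DS − ½ V_DS²] and I_D = (V_DD − V_DS)/R_D. Equating: 7.6 V_DS² − 11.05 V_DS + 1.86 = 0, giving V_DS = 0.194 V (the root below V_ov).
I_D = (1.86 − 0.194) / 19.2 = 0.0868 mA.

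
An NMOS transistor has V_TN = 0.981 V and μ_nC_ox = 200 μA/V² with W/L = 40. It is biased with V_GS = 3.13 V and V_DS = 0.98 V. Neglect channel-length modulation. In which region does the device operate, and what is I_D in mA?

k_n = μ_nC_ox · (W/L) = 8 mA/V².
V_ov = V_GS − V_TN = 3.13 − 0.981 = 2.15 V.
Since V_DS = 0.98 V < V_ov = 2.15 V, the device is in the triode region.
I_D = k_n [V_ov · V_DS − ½ V_DS²] = 8 × [2.15 × 0.98 − 0.5 × 0.98²] = 13 mA.

Triode; I_D = 13.0 mA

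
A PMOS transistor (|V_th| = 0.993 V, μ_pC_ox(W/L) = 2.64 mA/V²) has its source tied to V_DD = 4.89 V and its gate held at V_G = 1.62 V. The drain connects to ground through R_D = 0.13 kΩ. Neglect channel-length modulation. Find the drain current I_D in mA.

I_D = 6.84 mA

V_SG = V_DD − V_G = 4.89 − 1.62 = 3.27 V, so V_ov = 3.27 − 0.993 = 2.28 V.
Assume saturation: I_D = ½ k_p V_ov² = 0.5 × 2.64 × 2.28² = 6.84 mA, giving V_SD = V_DD − I_D R_D = 4.89 − 6.84 × 0.13 = 4 V.
V_SD = 4 V ≥ V_ov = 2.28 V, confirming saturation.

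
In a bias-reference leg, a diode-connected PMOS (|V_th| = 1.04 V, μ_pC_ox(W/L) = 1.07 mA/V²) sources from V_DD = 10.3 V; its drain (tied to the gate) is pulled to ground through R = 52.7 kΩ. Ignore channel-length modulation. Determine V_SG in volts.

V_SG = 1.60 V

With gate tied to drain, V_SG = V_SD ≥ V_SG − |V_th|, so the device is in saturation.
KCL at the drain: ½ k_p (V_SG − |V_th|)² = (V_DD − V_SG)/R.
Let x = V_SG − 1.04. Then 28.2 x² + x − 9.26 = 0, giving x = 0.556 V (positive root), so V_SG = 1.6 V.
I_D = (V_DD − V_SG)/R = (10.3 − 1.6) / 52.7 = 0.165 mA.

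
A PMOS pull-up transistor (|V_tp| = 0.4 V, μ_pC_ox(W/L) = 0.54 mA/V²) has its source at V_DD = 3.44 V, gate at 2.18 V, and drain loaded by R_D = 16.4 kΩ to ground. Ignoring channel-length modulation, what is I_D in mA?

I_D = 0.176 mA

V_SG = V_DD − V_G = 3.44 − 2.18 = 1.26 V, so V_ov = 1.26 − 0.4 = 0.86 V.
Assume saturation: I_D = ½ k_p V_ov² = 0.5 × 0.54 × 0.86² = 0.2 mA, giving V_SD = V_DD − I_D R_D = 3.44 − 0.2 × 16.4 = 0.165 V.
But 0.165 V < V_ov = 0.86 V, so the device is actually in triode.
In triode I_D = k_p[V_ov V_SD − ½ V_SD²] and I_D = (V_DD − V_SD)/R_D. Equating: 4.43 V_SD² − 8.616 V_SD + 3.44 = 0, giving V_SD = 0.561 V (the root below V_ov).
I_D = (3.44 − 0.561) / 16.4 = 0.176 mA.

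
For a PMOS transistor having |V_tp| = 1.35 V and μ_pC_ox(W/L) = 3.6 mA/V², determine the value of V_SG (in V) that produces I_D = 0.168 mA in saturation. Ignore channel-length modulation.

V_SG = 1.66 V

In saturation I_D = ½ k_p (V_SG − |V_tp|)², so V_SG − |V_tp| = √(2 I_D / k_p) = √(2 × 0.168 / 3.6) = 0.306 V.
V_SG = 1.35 + 0.306 = 1.66 V.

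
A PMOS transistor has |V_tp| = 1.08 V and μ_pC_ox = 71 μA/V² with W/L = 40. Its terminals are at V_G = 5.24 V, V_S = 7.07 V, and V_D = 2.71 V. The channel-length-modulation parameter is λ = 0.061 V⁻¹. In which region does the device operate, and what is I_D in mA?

V_SG = V_S − V_G = 7.07 − 5.24 = 1.83 V; V_SD = V_S − V_D = 7.07 − 2.71 = 4.36 V.
k_p = μ_pC_ox · (W/L) = 2.84 mA/V².
V_ov = V_SG − |V_tp| = 1.83 − 1.08 = 0.75 V.
Since V_SD = 4.36 V ≥ V_ov = 0.75 V, the device is in saturation.
I_D = ½ k_p V_ov² (1 + λ V_SD) = 0.5 × 2.84 × 0.75² × (1 + 0.061 × 4.36) = 1.01 mA.

Saturation; I_D = 1.01 mA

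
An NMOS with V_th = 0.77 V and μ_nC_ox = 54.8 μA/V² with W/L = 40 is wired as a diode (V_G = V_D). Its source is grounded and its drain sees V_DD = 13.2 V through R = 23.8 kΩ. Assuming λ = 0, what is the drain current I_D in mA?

With gate tied to drain, V_GS = V_DS ≥ V_GS − V_th, so the device is in saturation.
k_n = μ_nC_ox · (W/L) = 2.192 mA/V².
KCL at the drain: ½ k_n (V_GS − V_th)² = (V_DD − V_GS)/R.
Let x = V_GS − 0.77. Then 26.1 x² + x − 12.43 = 0, giving x = 0.671 V (positive root), so V_GS = 1.44 V.
I_D = (V_DD − V_GS)/R = (13.2 − 1.44) / 23.8 = 0.494 mA.

I_D = 0.494 mA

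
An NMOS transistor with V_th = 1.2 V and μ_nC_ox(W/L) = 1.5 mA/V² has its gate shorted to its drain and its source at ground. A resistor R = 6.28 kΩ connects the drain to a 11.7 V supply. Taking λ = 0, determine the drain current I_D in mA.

With gate tied to drain, V_GS = V_DS ≥ V_GS − V_th, so the device is in saturation.
KCL at the drain: ½ k_n (V_GS − V_th)² = (V_DD − V_GS)/R.
Let x = V_GS − 1.2. Then 4.71 x² + x − 10.5 = 0, giving x = 1.39 V (positive root), so V_GS = 2.59 V.
I_D = (V_DD − V_GS)/R = (11.7 − 2.59) / 6.28 = 1.45 mA.

I_D = 1.45 mA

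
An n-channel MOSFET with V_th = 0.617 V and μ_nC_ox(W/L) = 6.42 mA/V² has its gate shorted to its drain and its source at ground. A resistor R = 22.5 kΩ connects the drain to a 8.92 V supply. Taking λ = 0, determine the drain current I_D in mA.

With gate tied to drain, V_GS = V_DS ≥ V_GS − V_th, so the device is in saturation.
KCL at the drain: ½ k_n (V_GS − V_th)² = (V_DD − V_GS)/R.
Let x = V_GS − 0.617. Then 72.2 x² + x − 8.303 = 0, giving x = 0.332 V (positive root), so V_GS = 0.949 V.
I_D = (V_DD − V_GS)/R = (8.92 − 0.949) / 22.5 = 0.354 mA.

I_D = 0.354 mA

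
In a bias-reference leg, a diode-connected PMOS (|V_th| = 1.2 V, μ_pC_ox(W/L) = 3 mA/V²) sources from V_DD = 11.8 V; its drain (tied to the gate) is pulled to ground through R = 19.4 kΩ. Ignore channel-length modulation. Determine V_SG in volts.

V_SG = 1.79 V

With gate tied to drain, V_SG = V_SD ≥ V_SG − |V_th|, so the device is in saturation.
KCL at the drain: ½ k_p (V_SG − |V_th|)² = (V_DD − V_SG)/R.
Let x = V_SG − 1.2. Then 29.1 x² + x − 10.6 = 0, giving x = 0.587 V (positive root), so V_SG = 1.79 V.
I_D = (V_DD − V_SG)/R = (11.8 − 1.79) / 19.4 = 0.516 mA.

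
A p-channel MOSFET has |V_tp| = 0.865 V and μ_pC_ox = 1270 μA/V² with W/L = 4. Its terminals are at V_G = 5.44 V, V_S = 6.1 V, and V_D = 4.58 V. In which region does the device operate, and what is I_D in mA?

V_SG = V_S − V_G = 6.1 − 5.44 = 0.66 V; V_SD = V_S − V_D = 6.1 − 4.58 = 1.52 V.
V_SG = 0.66 V < |V_tp| = 0.865 V, so the transistor is in cutoff.

Cutoff; I_D = 0 mA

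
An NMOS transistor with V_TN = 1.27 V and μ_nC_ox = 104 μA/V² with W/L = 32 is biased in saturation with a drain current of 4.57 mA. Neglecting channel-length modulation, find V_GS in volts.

k_n = μ_nC_ox · (W/L) = 3.328 mA/V².
In saturation I_D = ½ k_n (V_GS − V_TN)², so V_GS − V_TN = √(2 I_D / k_n) = √(2 × 4.57 / 3.328) = 1.66 V.
V_GS = 1.27 + 1.66 = 2.93 V.

V_GS = 2.93 V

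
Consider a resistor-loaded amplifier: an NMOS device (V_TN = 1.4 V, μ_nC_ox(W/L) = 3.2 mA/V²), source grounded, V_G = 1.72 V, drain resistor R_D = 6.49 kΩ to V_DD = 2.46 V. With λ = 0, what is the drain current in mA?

I_D = 0.164 mA

V_GS = V_G = 1.72 V, so V_ov = 1.72 − 1.4 = 0.32 V.
Assume saturation: I_D = ½ k_n V_ov² = 0.5 × 3.2 × 0.32² = 0.164 mA, giving V_DS = V_DD − I_D R_D = 2.46 − 0.164 × 6.49 = 1.4 V.
V_DS = 1.4 V ≥ V_ov = 0.32 V, confirming saturation.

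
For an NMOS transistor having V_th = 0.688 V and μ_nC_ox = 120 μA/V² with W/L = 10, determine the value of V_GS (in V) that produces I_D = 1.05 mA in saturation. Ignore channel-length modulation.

k_n = μ_nC_ox · (W/L) = 1.2 mA/V².
In saturation I_D = ½ k_n (V_GS − V_th)², so V_GS − V_th = √(2 I_D / k_n) = √(2 × 1.05 / 1.2) = 1.32 V.
V_GS = 0.688 + 1.32 = 2.01 V.

V_GS = 2.01 V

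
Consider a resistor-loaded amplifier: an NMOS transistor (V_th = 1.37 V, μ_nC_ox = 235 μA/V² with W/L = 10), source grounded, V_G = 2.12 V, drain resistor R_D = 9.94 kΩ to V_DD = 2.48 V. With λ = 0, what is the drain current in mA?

I_D = 0.235 mA

V_GS = V_G = 2.12 V, so V_ov = 2.12 − 1.37 = 0.75 V.
k_n = μ_nC_ox · (W/L) = 2.35 mA/V².
Assume saturation: I_D = ½ k_n V_ov² = 0.5 × 2.35 × 0.75² = 0.661 mA, giving V_DS = V_DD − I_D R_D = 2.48 − 0.661 × 9.94 = -4.09 V.
But -4.09 V < V_ov = 0.75 V, so the device is actually in triode.
In triode I_D = k_n[V_ov V_DS − ½ V_DS²] and I_D = (V_DD − V_DS)/R_D. Equating: 11.7 V_DS² − 18.52 V_DS + 2.48 = 0, giving V_DS = 0.148 V (the root below V_ov).
I_D = (2.48 − 0.148) / 9.94 = 0.235 mA.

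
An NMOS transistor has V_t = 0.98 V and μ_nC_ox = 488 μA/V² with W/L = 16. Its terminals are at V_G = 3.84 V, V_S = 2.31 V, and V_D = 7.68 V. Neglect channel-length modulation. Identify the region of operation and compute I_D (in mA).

V_GS = V_G − V_S = 3.84 − 2.31 = 1.53 V; V_DS = V_D − V_S = 7.68 − 2.31 = 5.37 V.
k_n = μ_nC_ox · (W/L) = 7.808 mA/V².
V_ov = V_GS − V_t = 1.53 − 0.98 = 0.55 V.
Since V_DS = 5.37 V ≥ V_ov = 0.55 V, the device is in saturation.
I_D = ½ k_n V_ov² = 0.5 × 7.808 × 0.55² = 1.18 mA.

Saturation; I_D = 1.18 mA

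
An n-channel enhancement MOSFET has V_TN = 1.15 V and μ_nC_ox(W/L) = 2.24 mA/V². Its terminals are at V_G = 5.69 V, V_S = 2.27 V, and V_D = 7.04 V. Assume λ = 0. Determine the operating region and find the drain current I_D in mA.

Saturation; I_D = 5.77 mA

V_GS = V_G − V_S = 5.69 − 2.27 = 3.42 V; V_DS = V_D − V_S = 7.04 − 2.27 = 4.77 V.
V_ov = V_GS − V_TN = 3.42 − 1.15 = 2.27 V.
Since V_DS = 4.77 V ≥ V_ov = 2.27 V, the device is in saturation.
I_D = ½ k_n V_ov² = 0.5 × 2.24 × 2.27² = 5.77 mA.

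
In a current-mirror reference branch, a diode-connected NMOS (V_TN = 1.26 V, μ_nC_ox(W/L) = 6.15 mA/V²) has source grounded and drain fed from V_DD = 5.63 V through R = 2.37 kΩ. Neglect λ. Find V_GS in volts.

With gate tied to drain, V_GS = V_DS ≥ V_GS − V_TN, so the device is in saturation.
KCL at the drain: ½ k_n (V_GS − V_TN)² = (V_DD − V_GS)/R.
Let x = V_GS − 1.26. Then 7.29 x² + x − 4.37 = 0, giving x = 0.709 V (positive root), so V_GS = 1.97 V.
I_D = (V_DD − V_GS)/R = (5.63 − 1.97) / 2.37 = 1.54 mA.

V_GS = 1.97 V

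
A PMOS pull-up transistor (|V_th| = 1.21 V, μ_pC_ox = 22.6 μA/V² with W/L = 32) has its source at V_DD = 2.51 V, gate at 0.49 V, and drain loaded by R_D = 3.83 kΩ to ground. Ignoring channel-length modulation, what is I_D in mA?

V_SG = V_DD − V_G = 2.51 − 0.49 = 2.02 V, so V_ov = 2.02 − 1.21 = 0.81 V.
k_p = μ_pC_ox · (W/L) = 0.7232 mA/V².
Assume saturation: I_D = ½ k_p V_ov² = 0.5 × 0.7232 × 0.81² = 0.237 mA, giving V_SD = V_DD − I_D R_D = 2.51 − 0.237 × 3.83 = 1.6 V.
V_SD = 1.6 V ≥ V_ov = 0.81 V, confirming saturation.

I_D = 0.237 mA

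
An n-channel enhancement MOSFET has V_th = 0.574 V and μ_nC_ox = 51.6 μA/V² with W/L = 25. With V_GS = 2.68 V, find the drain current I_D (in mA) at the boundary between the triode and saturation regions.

At the boundary V_DS = V_ov = V_GS − V_th = 2.68 − 0.574 = 2.11 V.
k_n = μ_nC_ox · (W/L) = 1.29 mA/V².
I_D = ½ k_n V_ov² = 0.5 × 1.29 × 2.11² = 2.86 mA.

I_D = 2.86 mA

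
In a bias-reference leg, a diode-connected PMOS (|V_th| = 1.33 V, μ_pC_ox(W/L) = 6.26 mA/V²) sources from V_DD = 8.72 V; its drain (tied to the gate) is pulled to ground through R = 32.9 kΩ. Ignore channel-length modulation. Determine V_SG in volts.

With gate tied to drain, V_SG = V_SD ≥ V_SG − |V_th|, so the device is in saturation.
KCL at the drain: ½ k_p (V_SG − |V_th|)² = (V_DD − V_SG)/R.
Let x = V_SG − 1.33. Then 103 x² + x − 7.39 = 0, giving x = 0.263 V (positive root), so V_SG = 1.59 V.
I_D = (V_DD − V_SG)/R = (8.72 − 1.59) / 32.9 = 0.217 mA.

V_SG = 1.59 V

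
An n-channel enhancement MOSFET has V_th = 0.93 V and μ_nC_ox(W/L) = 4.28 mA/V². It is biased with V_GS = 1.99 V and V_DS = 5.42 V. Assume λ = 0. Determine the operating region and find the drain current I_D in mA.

V_ov = V_GS − V_th = 1.99 − 0.93 = 1.06 V.
Since V_DS = 5.42 V ≥ V_ov = 1.06 V, the device is in saturation.
I_D = ½ k_n V_ov² = 0.5 × 4.28 × 1.06² = 2.4 mA.

Saturation; I_D = 2.40 mA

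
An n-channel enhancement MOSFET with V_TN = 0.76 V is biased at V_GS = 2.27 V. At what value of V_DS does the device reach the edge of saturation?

V_DS,sat = 1.51 V

The boundary between triode and saturation is V_DS = V_GS − V_TN = V_ov.
V_ov = 2.27 − 0.76 = 1.51 V.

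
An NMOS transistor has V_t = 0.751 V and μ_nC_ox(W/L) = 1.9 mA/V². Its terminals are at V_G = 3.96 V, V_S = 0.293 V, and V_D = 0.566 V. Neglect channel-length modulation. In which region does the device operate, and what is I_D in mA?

V_GS = V_G − V_S = 3.96 − 0.293 = 3.67 V; V_DS = V_D − V_S = 0.566 − 0.293 = 0.273 V.
V_ov = V_GS − V_t = 3.67 − 0.751 = 2.92 V.
Since V_DS = 0.273 V < V_ov = 2.92 V, the device is in the triode region.
I_D = k_n [V_ov · V_DS − ½ V_DS²] = 1.9 × [2.92 × 0.273 − 0.5 × 0.273²] = 1.44 mA.

Triode; I_D = 1.44 mA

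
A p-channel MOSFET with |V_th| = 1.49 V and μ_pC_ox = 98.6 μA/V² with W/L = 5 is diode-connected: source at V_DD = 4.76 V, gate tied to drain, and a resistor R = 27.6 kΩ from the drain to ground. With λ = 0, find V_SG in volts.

With gate tied to drain, V_SG = V_SD ≥ V_SG − |V_th|, so the device is in saturation.
k_p = μ_pC_ox · (W/L) = 0.493 mA/V².
KCL at the drain: ½ k_p (V_SG − |V_th|)² = (V_DD − V_SG)/R.
Let x = V_SG − 1.49. Then 6.8 x² + x − 3.27 = 0, giving x = 0.624 V (positive root), so V_SG = 2.11 V.
I_D = (V_DD − V_SG)/R = (4.76 − 2.11) / 27.6 = 0.0959 mA.

V_SG = 2.11 V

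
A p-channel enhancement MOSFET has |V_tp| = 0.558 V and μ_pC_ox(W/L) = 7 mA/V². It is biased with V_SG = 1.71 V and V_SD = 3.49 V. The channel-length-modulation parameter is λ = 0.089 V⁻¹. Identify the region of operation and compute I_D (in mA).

Saturation; I_D = 6.09 mA

V_ov = V_SG − |V_tp| = 1.71 − 0.558 = 1.15 V.
Since V_SD = 3.49 V ≥ V_ov = 1.15 V, the device is in saturation.
I_D = ½ k_p V_ov² (1 + λ V_SD) = 0.5 × 7 × 1.15² × (1 + 0.089 × 3.49) = 6.09 mA.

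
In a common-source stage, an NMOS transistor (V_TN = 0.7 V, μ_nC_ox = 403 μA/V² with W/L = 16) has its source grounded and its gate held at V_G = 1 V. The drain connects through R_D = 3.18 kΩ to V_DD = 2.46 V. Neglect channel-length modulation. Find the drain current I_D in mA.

V_GS = V_G = 1 V, so V_ov = 1 − 0.7 = 0.3 V.
k_n = μ_nC_ox · (W/L) = 6.448 mA/V².
Assume saturation: I_D = ½ k_n V_ov² = 0.5 × 6.448 × 0.3² = 0.29 mA, giving V_DS = V_DD − I_D R_D = 2.46 − 0.29 × 3.18 = 1.54 V.
V_DS = 1.54 V ≥ V_ov = 0.3 V, confirming saturation.

I_D = 0.290 mA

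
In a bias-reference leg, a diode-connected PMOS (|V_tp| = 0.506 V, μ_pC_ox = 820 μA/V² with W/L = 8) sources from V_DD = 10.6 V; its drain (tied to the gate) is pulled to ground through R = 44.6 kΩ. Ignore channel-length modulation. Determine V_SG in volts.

V_SG = 0.765 V

With gate tied to drain, V_SG = V_SD ≥ V_SG − |V_tp|, so the device is in saturation.
k_p = μ_pC_ox · (W/L) = 6.56 mA/V².
KCL at the drain: ½ k_p (V_SG − |V_tp|)² = (V_DD − V_SG)/R.
Let x = V_SG − 0.506. Then 146 x² + x − 10.09 = 0, giving x = 0.259 V (positive root), so V_SG = 0.765 V.
I_D = (V_DD − V_SG)/R = (10.6 − 0.765) / 44.6 = 0.221 mA.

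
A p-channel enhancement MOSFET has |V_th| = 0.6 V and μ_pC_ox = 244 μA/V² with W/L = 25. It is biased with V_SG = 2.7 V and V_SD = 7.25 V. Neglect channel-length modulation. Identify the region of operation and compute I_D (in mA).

k_p = μ_pC_ox · (W/L) = 6.1 mA/V².
V_ov = V_SG − |V_th| = 2.7 − 0.6 = 2.1 V.
Since V_SD = 7.25 V ≥ V_ov = 2.1 V, the device is in saturation.
I_D = ½ k_p V_ov² = 0.5 × 6.1 × 2.1² = 13.5 mA.

Saturation; I_D = 13.5 mA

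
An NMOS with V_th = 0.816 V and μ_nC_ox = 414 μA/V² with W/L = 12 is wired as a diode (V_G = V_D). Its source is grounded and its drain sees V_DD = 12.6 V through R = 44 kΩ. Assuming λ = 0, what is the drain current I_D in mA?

I_D = 0.260 mA

With gate tied to drain, V_GS = V_DS ≥ V_GS − V_th, so the device is in saturation.
k_n = μ_nC_ox · (W/L) = 4.968 mA/V².
KCL at the drain: ½ k_n (V_GS − V_th)² = (V_DD − V_GS)/R.
Let x = V_GS − 0.816. Then 109 x² + x − 11.78 = 0, giving x = 0.324 V (positive root), so V_GS = 1.14 V.
I_D = (V_DD − V_GS)/R = (12.6 − 1.14) / 44 = 0.26 mA.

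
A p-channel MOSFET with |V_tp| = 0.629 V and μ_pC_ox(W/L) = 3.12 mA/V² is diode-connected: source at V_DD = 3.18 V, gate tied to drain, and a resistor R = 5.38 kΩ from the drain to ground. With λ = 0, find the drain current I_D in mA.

With gate tied to drain, V_SG = V_SD ≥ V_SG − |V_tp|, so the device is in saturation.
KCL at the drain: ½ k_p (V_SG − |V_tp|)² = (V_DD − V_SG)/R.
Let x = V_SG − 0.629. Then 8.39 x² + x − 2.551 = 0, giving x = 0.495 V (positive root), so V_SG = 1.12 V.
I_D = (V_DD − V_SG)/R = (3.18 − 1.12) / 5.38 = 0.382 mA.

I_D = 0.382 mA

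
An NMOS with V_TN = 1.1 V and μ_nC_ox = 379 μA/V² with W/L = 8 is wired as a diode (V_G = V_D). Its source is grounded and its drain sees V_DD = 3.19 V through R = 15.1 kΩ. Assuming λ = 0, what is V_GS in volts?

V_GS = 1.38 V

With gate tied to drain, V_GS = V_DS ≥ V_GS − V_TN, so the device is in saturation.
k_n = μ_nC_ox · (W/L) = 3.032 mA/V².
KCL at the drain: ½ k_n (V_GS − V_TN)² = (V_DD − V_GS)/R.
Let x = V_GS − 1.1. Then 22.9 x² + x − 2.09 = 0, giving x = 0.281 V (positive root), so V_GS = 1.38 V.
I_D = (V_DD − V_GS)/R = (3.19 − 1.38) / 15.1 = 0.12 mA.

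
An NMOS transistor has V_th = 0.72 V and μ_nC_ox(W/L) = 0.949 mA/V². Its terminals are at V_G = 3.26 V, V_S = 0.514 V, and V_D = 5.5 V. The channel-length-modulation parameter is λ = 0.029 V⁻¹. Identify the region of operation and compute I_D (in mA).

V_GS = V_G − V_S = 3.26 − 0.514 = 2.75 V; V_DS = V_D − V_S = 5.5 − 0.514 = 4.99 V.
V_ov = V_GS − V_th = 2.75 − 0.72 = 2.03 V.
Since V_DS = 4.99 V ≥ V_ov = 2.03 V, the device is in saturation.
I_D = ½ k_n V_ov² (1 + λ V_DS) = 0.5 × 0.949 × 2.03² × (1 + 0.029 × 4.99) = 2.23 mA.

Saturation; I_D = 2.23 mA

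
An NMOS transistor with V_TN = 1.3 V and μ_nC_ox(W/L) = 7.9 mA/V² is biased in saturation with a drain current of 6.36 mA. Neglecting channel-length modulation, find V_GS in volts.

V_GS = 2.57 V

In saturation I_D = ½ k_n (V_GS − V_TN)², so V_GS − V_TN = √(2 I_D / k_n) = √(2 × 6.36 / 7.9) = 1.27 V.
V_GS = 1.3 + 1.27 = 2.57 V.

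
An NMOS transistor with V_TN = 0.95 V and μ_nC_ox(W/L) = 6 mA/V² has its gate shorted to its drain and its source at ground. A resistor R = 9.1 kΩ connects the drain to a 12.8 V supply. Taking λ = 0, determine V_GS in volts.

V_GS = 1.59 V

With gate tied to drain, V_GS = V_DS ≥ V_GS − V_TN, so the device is in saturation.
KCL at the drain: ½ k_n (V_GS − V_TN)² = (V_DD − V_GS)/R.
Let x = V_GS − 0.95. Then 27.3 x² + x − 11.85 = 0, giving x = 0.641 V (positive root), so V_GS = 1.59 V.
I_D = (V_DD − V_GS)/R = (12.8 − 1.59) / 9.1 = 1.23 mA.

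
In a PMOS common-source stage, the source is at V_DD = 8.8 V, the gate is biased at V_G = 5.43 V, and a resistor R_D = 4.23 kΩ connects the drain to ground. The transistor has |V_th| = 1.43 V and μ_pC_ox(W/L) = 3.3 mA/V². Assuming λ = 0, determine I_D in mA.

V_SG = V_DD − V_G = 8.8 − 5.43 = 3.37 V, so V_ov = 3.37 − 1.43 = 1.94 V.
Assume saturation: I_D = ½ k_p V_ov² = 0.5 × 3.3 × 1.94² = 6.21 mA, giving V_SD = V_DD − I_D R_D = 8.8 − 6.21 × 4.23 = -17.5 V.
But -17.5 V < V_ov = 1.94 V, so the device is actually in triode.
In triode I_D = k_p[V_ov V_SD − ½ V_SD²] and I_D = (V_DD − V_SD)/R_D. Equating: 6.98 V_SD² − 28.08 V_SD + 8.8 = 0, giving V_SD = 0.343 V (the root below V_ov).
I_D = (8.8 − 0.343) / 4.23 = 2 mA.

I_D = 2.00 mA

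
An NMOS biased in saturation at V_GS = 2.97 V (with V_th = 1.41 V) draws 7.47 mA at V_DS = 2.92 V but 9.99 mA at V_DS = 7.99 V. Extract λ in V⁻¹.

With V_GS fixed, I_D ∝ (1 + λ V_DS) in saturation, so I_D2/I_D1 = (1 + λ V_DS2)/(1 + λ V_DS1).
9.99/7.47 = 1.337 = (1 + 7.99 λ)/(1 + 2.92 λ).
Solving: λ (I_D1 V_DS2 − I_D2 V_DS1) = I_D2 − I_D1, so λ = (9.99 − 7.47) / (7.47 × 7.99 − 9.99 × 2.92) = 2.52 / 30.5 = 0.0826 V⁻¹.

λ = 0.0826 V⁻¹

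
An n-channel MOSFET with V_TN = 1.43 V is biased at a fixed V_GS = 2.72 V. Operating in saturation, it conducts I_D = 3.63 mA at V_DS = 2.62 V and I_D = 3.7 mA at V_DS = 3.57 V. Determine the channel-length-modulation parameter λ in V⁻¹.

λ = 0.0214 V⁻¹

With V_GS fixed, I_D ∝ (1 + λ V_DS) in saturation, so I_D2/I_D1 = (1 + λ V_DS2)/(1 + λ V_DS1).
3.7/3.63 = 1.019 = (1 + 3.57 λ)/(1 + 2.62 λ).
Solving: λ (I_D1 V_DS2 − I_D2 V_DS1) = I_D2 − I_D1, so λ = (3.7 − 3.63) / (3.63 × 3.57 − 3.7 × 2.62) = 0.07 / 3.27 = 0.0214 V⁻¹.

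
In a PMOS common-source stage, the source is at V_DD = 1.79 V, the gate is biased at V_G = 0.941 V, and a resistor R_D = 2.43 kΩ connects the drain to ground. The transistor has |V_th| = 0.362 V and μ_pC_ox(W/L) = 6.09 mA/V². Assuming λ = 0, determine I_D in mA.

V_SG = V_DD − V_G = 1.79 − 0.941 = 0.849 V, so V_ov = 0.849 − 0.362 = 0.487 V.
Assume saturation: I_D = ½ k_p V_ov² = 0.5 × 6.09 × 0.487² = 0.722 mA, giving V_SD = V_DD − I_D R_D = 1.79 − 0.722 × 2.43 = 0.0351 V.
But 0.0351 V < V_ov = 0.487 V, so the device is actually in triode.
In triode I_D = k_p[V_ov V_SD − ½ V_SD²] and I_D = (V_DD − V_SD)/R_D. Equating: 7.4 V_SD² − 8.207 V_SD + 1.79 = 0, giving V_SD = 0.298 V (the root below V_ov).
I_D = (1.79 − 0.298) / 2.43 = 0.614 mA.

I_D = 0.614 mA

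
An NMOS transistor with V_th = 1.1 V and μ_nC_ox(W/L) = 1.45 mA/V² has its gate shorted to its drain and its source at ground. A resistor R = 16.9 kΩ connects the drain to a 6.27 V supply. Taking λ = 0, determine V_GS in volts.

V_GS = 1.71 V

With gate tied to drain, V_GS = V_DS ≥ V_GS − V_th, so the device is in saturation.
KCL at the drain: ½ k_n (V_GS − V_th)² = (V_DD − V_GS)/R.
Let x = V_GS − 1.1. Then 12.3 x² + x − 5.17 = 0, giving x = 0.61 V (positive root), so V_GS = 1.71 V.
I_D = (V_DD − V_GS)/R = (6.27 − 1.71) / 16.9 = 0.27 mA.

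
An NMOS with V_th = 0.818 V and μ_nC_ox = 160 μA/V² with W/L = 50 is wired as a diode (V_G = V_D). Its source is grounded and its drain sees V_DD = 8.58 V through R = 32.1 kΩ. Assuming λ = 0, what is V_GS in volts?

With gate tied to drain, V_GS = V_DS ≥ V_GS − V_th, so the device is in saturation.
k_n = μ_nC_ox · (W/L) = 8 mA/V².
KCL at the drain: ½ k_n (V_GS − V_th)² = (V_DD − V_GS)/R.
Let x = V_GS − 0.818. Then 128 x² + x − 7.762 = 0, giving x = 0.242 V (positive root), so V_GS = 1.06 V.
I_D = (V_DD − V_GS)/R = (8.58 − 1.06) / 32.1 = 0.234 mA.

V_GS = 1.06 V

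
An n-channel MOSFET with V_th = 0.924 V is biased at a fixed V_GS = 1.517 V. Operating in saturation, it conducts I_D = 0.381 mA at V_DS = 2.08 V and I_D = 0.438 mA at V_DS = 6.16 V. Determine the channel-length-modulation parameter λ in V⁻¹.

With V_GS fixed, I_D ∝ (1 + λ V_DS) in saturation, so I_D2/I_D1 = (1 + λ V_DS2)/(1 + λ V_DS1).
0.438/0.381 = 1.15 = (1 + 6.16 λ)/(1 + 2.08 λ).
Solving: λ (I_D1 V_DS2 − I_D2 V_DS1) = I_D2 − I_D1, so λ = (0.438 − 0.381) / (0.381 × 6.16 − 0.438 × 2.08) = 0.057 / 1.44 = 0.0397 V⁻¹.

λ = 0.0397 V⁻¹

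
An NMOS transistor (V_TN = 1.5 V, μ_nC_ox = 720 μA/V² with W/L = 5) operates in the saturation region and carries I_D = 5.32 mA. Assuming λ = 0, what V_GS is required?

k_n = μ_nC_ox · (W/L) = 3.6 mA/V².
In saturation I_D = ½ k_n (V_GS − V_TN)², so V_GS − V_TN = √(2 I_D / k_n) = √(2 × 5.32 / 3.6) = 1.72 V.
V_GS = 1.5 + 1.72 = 3.22 V.

V_GS = 3.22 V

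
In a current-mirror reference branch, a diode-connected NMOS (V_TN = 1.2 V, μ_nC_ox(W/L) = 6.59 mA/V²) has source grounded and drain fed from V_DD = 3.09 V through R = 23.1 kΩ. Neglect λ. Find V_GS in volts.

With gate tied to drain, V_GS = V_DS ≥ V_GS − V_TN, so the device is in saturation.
KCL at the drain: ½ k_n (V_GS − V_TN)² = (V_DD − V_GS)/R.
Let x = V_GS − 1.2. Then 76.1 x² + x − 1.89 = 0, giving x = 0.151 V (positive root), so V_GS = 1.35 V.
I_D = (V_DD − V_GS)/R = (3.09 − 1.35) / 23.1 = 0.0753 mA.

V_GS = 1.35 V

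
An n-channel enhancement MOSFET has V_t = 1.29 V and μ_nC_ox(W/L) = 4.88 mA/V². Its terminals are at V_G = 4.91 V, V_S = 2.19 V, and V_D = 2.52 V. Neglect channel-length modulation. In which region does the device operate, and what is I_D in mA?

V_GS = V_G − V_S = 4.91 − 2.19 = 2.72 V; V_DS = V_D − V_S = 2.52 − 2.19 = 0.33 V.
V_ov = V_GS − V_t = 2.72 − 1.29 = 1.43 V.
Since V_DS = 0.33 V < V_ov = 1.43 V, the device is in the triode region.
I_D = k_n [V_ov · V_DS − ½ V_DS²] = 4.88 × [1.43 × 0.33 − 0.5 × 0.33²] = 2.04 mA.

Triode; I_D = 2.04 mA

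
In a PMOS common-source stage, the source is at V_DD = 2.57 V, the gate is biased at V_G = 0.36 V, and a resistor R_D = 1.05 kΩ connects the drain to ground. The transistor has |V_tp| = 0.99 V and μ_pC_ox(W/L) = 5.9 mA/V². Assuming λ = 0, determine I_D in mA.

I_D = 2.12 mA

V_SG = V_DD − V_G = 2.57 − 0.36 = 2.21 V, so V_ov = 2.21 − 0.99 = 1.22 V.
Assume saturation: I_D = ½ k_p V_ov² = 0.5 × 5.9 × 1.22² = 4.39 mA, giving V_SD = V_DD − I_D R_D = 2.57 − 4.39 × 1.05 = -2.04 V.
But -2.04 V < V_ov = 1.22 V, so the device is actually in triode.
In triode I_D = k_p[V_ov V_SD − ½ V_SD²] and I_D = (V_DD − V_SD)/R_D. Equating: 3.1 V_SD² − 8.558 V_SD + 2.57 = 0, giving V_SD = 0.343 V (the root below V_ov).
I_D = (2.57 − 0.343) / 1.05 = 2.12 mA.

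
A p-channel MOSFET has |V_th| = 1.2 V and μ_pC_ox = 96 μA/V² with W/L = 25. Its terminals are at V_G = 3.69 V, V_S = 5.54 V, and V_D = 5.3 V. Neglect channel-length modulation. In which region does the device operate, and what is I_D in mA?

V_SG = V_S − V_G = 5.54 − 3.69 = 1.85 V; V_SD = V_S − V_D = 5.54 − 5.3 = 0.24 V.
k_p = μ_pC_ox · (W/L) = 2.4 mA/V².
V_ov = V_SG − |V_th| = 1.85 − 1.2 = 0.65 V.
Since V_SD = 0.24 V < V_ov = 0.65 V, the device is in the triode region.
I_D = k_p [V_ov · V_SD − ½ V_SD²] = 2.4 × [0.65 × 0.24 − 0.5 × 0.24²] = 0.305 mA.

Triode; I_D = 0.305 mA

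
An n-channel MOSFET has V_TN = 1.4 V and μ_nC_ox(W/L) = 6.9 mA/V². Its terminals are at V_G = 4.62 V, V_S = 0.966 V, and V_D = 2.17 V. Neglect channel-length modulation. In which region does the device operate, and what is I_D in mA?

V_GS = V_G − V_S = 4.62 − 0.966 = 3.65 V; V_DS = V_D − V_S = 2.17 − 0.966 = 1.2 V.
V_ov = V_GS − V_TN = 3.65 − 1.4 = 2.25 V.
Since V_DS = 1.2 V < V_ov = 2.25 V, the device is in the triode region.
I_D = k_n [V_ov · V_DS − ½ V_DS²] = 6.9 × [2.25 × 1.2 − 0.5 × 1.2²] = 13.7 mA.

Triode; I_D = 13.7 mA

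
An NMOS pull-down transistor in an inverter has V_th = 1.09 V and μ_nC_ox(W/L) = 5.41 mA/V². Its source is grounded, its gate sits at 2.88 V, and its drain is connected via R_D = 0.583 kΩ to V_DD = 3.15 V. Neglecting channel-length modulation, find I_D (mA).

V_GS = V_G = 2.88 V, so V_ov = 2.88 − 1.09 = 1.79 V.
Assume saturation: I_D = ½ k_n V_ov² = 0.5 × 5.41 × 1.79² = 8.67 mA, giving V_DS = V_DD − I_D R_D = 3.15 − 8.67 × 0.583 = -1.9 V.
But -1.9 V < V_ov = 1.79 V, so the device is actually in triode.
In triode I_D = k_n[V_ov V_DS − ½ V_DS²] and I_D = (V_DD − V_DS)/R_D. Equating: 1.58 V_DS² − 6.646 V_DS + 3.15 = 0, giving V_DS = 0.544 V (the root below V_ov).
I_D = (3.15 − 0.544) / 0.583 = 4.47 mA.

I_D = 4.47 mA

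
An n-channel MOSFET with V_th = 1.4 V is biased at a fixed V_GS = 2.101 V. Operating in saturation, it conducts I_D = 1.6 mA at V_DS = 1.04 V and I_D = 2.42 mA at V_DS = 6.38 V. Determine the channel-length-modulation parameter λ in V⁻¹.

λ = 0.107 V⁻¹

With V_GS fixed, I_D ∝ (1 + λ V_DS) in saturation, so I_D2/I_D1 = (1 + λ V_DS2)/(1 + λ V_DS1).
2.42/1.6 = 1.512 = (1 + 6.38 λ)/(1 + 1.04 λ).
Solving: λ (I_D1 V_DS2 − I_D2 V_DS1) = I_D2 − I_D1, so λ = (2.42 − 1.6) / (1.6 × 6.38 − 2.42 × 1.04) = 0.82 / 7.69 = 0.107 V⁻¹.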